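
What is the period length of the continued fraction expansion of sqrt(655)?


Run the CF algorithm for sqrt(655).
a_0 = floor(sqrt(655)) = 25; set m_0=0, q_0=1.
Recurrence: m' = q*a - m,  q' = (d - m'^2)/q,  a' = floor((a_0 + m')/q').
  step 1: m=25, q=30, a=1
  step 2: m=5, q=21, a=1
  step 3: m=16, q=19, a=2
  step 4: m=22, q=9, a=5
  step 5: m=23, q=14, a=3
  step 6: m=19, q=21, a=2
  step 7: m=23, q=6, a=8
  step 8: m=25, q=5, a=10
  step 9: m=25, q=6, a=8
  step 10: m=23, q=21, a=2
  step 11: m=19, q=14, a=3
  step 12: m=23, q=9, a=5
  step 13: m=22, q=19, a=2
  step 14: m=16, q=21, a=1
  step 15: m=5, q=30, a=1
  step 16: m=25, q=1, a=50
a_16 = 2*a_0 = 50, so the period closes here.
sqrt(655) = [25; 1, 1, 2, 5, 3, 2, 8, 10, 8, 2, 3, 5, 2, 1, 1, 50]
Period length = 16

16


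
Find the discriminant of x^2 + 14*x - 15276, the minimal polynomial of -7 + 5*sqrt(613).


The element -7 + 5*sqrt(613) has minimal polynomial:
x^2 + 14*x - 15276
Discriminant = (14)^2 - 4*(-15276)
= 196 + 61104
= 61300

61300


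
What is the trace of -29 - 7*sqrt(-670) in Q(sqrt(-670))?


Tr(a + b*sqrt(d)) = (a + b*sqrt(d)) + (a - b*sqrt(d)) = 2a
= 2 * (-29)
= -58

-58


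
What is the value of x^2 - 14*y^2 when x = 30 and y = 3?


x^2 - d*y^2
= 30^2 - 14*3^2
= 900 - 126
= 774

774


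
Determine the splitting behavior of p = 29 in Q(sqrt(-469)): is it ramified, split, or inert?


K = Q(sqrt(-469)). Since d mod 4 = 3, disc(K) = -1876.
Check p | disc: -1876 mod 29 = 9.
p does not divide disc. Compute Legendre symbol (d/p):
24^((29-1)/2) mod 29 = 1
(d/p) = 1, so p splits: (p) = P*P' with e=1, f=1, g=2.
Therefore p is split.

split


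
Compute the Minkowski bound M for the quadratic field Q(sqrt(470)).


d = 470, d mod 4 = 2, so disc(K) = 4d = 1880; |disc(K)| = 1880
Real quadratic field, so n = 2, s = r2 = 0, r1 = 2
M = (n!/n^n) * (4/pi)^s * sqrt(|disc(K)|) = (2!/2^2) * (4/pi)^0 * sqrt(1880)
= 0.5 * 1.000000 * 43.358967
= 21.6795

21.6795


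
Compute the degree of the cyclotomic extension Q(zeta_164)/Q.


The degree equals Euler's totient phi(164).
164 = 2^2 * 41
phi(164) = 80

80


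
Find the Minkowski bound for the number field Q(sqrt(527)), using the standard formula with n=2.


d = 527, d mod 4 = 3, so disc(K) = 4d = 2108; |disc(K)| = 2108
Real quadratic field, so n = 2, s = r2 = 0, r1 = 2
M = (n!/n^n) * (4/pi)^s * sqrt(|disc(K)|) = (2!/2^2) * (4/pi)^0 * sqrt(2108)
= 0.5 * 1.000000 * 45.912961
= 22.9565

22.9565


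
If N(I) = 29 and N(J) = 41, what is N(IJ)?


N(IJ) = N(I) * N(J)
= 29 * 41
= 1189

1189


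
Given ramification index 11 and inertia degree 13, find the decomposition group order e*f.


|D_P| = e * f
= 11 * 13
= 143

143


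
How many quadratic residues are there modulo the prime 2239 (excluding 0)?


For prime p, the number of non-zero quadratic residues is (p-1)/2.
= (2239-1)/2
= 1119

1119


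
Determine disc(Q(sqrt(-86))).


For K = Q(sqrt(d)) with d squarefree: disc(K) = d if d = 1 mod 4, and disc(K) = 4d if d = 2 or 3 mod 4.
Here d = -86, and d mod 4 = 2.
d = 2 mod 4, not 1 (O_K = Z[sqrt(d)]), so disc(K) = 4d = 4 * (-86) = -344

-344


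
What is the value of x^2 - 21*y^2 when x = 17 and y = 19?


x^2 - d*y^2
= 17^2 - 21*19^2
= 289 - 7581
= -7292

-7292


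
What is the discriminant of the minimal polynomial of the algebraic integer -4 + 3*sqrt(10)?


The element -4 + 3*sqrt(10) has minimal polynomial:
x^2 + 8*x - 74
Discriminant = (8)^2 - 4*(-74)
= 64 + 296
= 360

360


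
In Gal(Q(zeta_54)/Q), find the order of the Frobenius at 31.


The Frobenius at p in Gal(Q(zeta_n)/Q) = (Z/nZ)* is the class of p, so its order is ord_54(31), the smallest k >= 1 with 31^k = 1 mod 54.
n = 54 = 2 * 3^3, phi(54) = 18; the order divides phi(n).
Divisors of 18: 1, 2, 3, 6, 9, 18
Repeated squaring mod 54: 31^1 = 31, 31^2 = 43, 31^4 = 13, 31^8 = 7, 31^16 = 49
Test divisors in increasing order:
  k=1: 31^1 = 31 mod 54
  k=2: 31^2 = 43 mod 54
  k=3: 31^3 = 43 * 31 = 37 mod 54
  k=6: 31^6 = 13 * 43 = 19 mod 54
  k=9: 31^9 = 7 * 31 = 1 mod 54  <- first divisor giving 1
Order = 9

9


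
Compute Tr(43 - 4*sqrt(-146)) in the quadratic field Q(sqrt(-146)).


Tr(a + b*sqrt(d)) = (a + b*sqrt(d)) + (a - b*sqrt(d)) = 2a
= 2 * (43)
= 86

86


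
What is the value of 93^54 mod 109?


p = 109 is prime and the exponent is (p-1)/2 = 54, so by Euler's criterion 93^54 = (93/109) = +1 or -1 mod 109.
Compute by square-and-multiply:
  54 = 32 + 16 + 4 + 2 (binary 110110)
  Repeated squaring mod 109: 93^1 = 93, 93^2 = 38, 93^4 = 27, 93^8 = 75, 93^16 = 66, 93^32 = 105
  93^54 = 93^32 * 93^16 * 93^4 * 93^2 = 105 * 66 * 27 * 38 mod 109
    105 * 66 = 6930 = 63 mod 109
    63 * 27 = 1701 = 66 mod 109
    66 * 38 = 2508 = 1 mod 109
  93^54 = 1 mod 109
Result 1: 93 is a quadratic residue mod 109.
93^54 mod 109 = 1

1


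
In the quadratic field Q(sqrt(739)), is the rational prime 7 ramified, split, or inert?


K = Q(sqrt(739)). Since d mod 4 = 3, disc(K) = 2956.
Check p | disc: 2956 mod 7 = 2.
p does not divide disc. Compute Legendre symbol (d/p):
4^((7-1)/2) mod 7 = 1
(d/p) = 1, so p splits: (p) = P*P' with e=1, f=1, g=2.
Therefore p is split.

split


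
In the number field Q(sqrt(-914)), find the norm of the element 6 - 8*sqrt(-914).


N(a + b*sqrt(d)) = a^2 - d*b^2
= (6)^2 - (-914)*(-8)^2
= 36 + 58496
= 58532

58532


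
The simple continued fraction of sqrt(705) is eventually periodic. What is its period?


Run the CF algorithm for sqrt(705).
a_0 = floor(sqrt(705)) = 26; set m_0=0, q_0=1.
Recurrence: m' = q*a - m,  q' = (d - m'^2)/q,  a' = floor((a_0 + m')/q').
  step 1: m=26, q=29, a=1
  step 2: m=3, q=24, a=1
  step 3: m=21, q=11, a=4
  step 4: m=23, q=16, a=3
  step 5: m=25, q=5, a=10
  step 6: m=25, q=16, a=3
  step 7: m=23, q=11, a=4
  step 8: m=21, q=24, a=1
  step 9: m=3, q=29, a=1
  step 10: m=26, q=1, a=52
a_10 = 2*a_0 = 52, so the period closes here.
sqrt(705) = [26; 1, 1, 4, 3, 10, 3, 4, 1, 1, 52]
Period length = 10

10


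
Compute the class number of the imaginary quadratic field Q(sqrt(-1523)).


K = Q(sqrt(-1523)). d mod 4 = 1, so D = disc(K) = d = -1523
h(K) equals the number of primitive reduced positive-definite forms (a, b, c) = a*x^2 + b*x*y + c*y^2 with b^2 - 4ac = D,
where reduced means |b| <= a <= c, with b >= 0 whenever |b| = a or a = c, and primitive means gcd(a, b, c) = 1.
Reduced forces 3a^2 <= |D| = 1523, so 1 <= a <= 22; b must have the parity of D, and c = (b^2 - D)/(4a) must be an integer >= a.
Enumerate a = 1..22, b in [-a, a]:
  a=1: (1, 1, 381)  [1]
  a=2: none
  a=3: (3, -1, 127), (3, 1, 127)  [2]
  a=4..8: none
  a=9: (9, -5, 43), (9, 5, 43)  [2]
  a=10..18: none
  a=19: (19, -15, 23), (19, 15, 23)  [2]
  a=20..22: none
Total reduced forms: 1 + 2 + 2 + 2 = 7
h = 7

7


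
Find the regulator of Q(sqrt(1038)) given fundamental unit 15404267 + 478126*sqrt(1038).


epsilon = 15404267 + 478126*sqrt(1038)
= 3.0809e+07
R = ln(3.0809e+07)
= 17.2433

17.2433


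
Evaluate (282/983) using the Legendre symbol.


p = 983 is prime, so compute (282/983) with the reciprocity algorithm (Jacobi-symbol steps: pull out 2s via (2/n), flip via reciprocity, reduce):
  pull out 2: (2/983) = +1  (since 983 mod 8 = 7)
  reciprocity: (141/983) -> +(983/141)
  reduce: (137/141)
  reciprocity: (137/141) -> +(141/137)
  reduce: (4/137)
  pull out 2: (2/137) = +1  (since 137 mod 8 = 1)
  pull out 2: (2/137) = +1  (since 137 mod 8 = 1)
  (1/137) = 1
Product of signs = 1
(282/983) = 1

1


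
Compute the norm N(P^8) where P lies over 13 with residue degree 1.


N(P^a) = p^(a*f)
= 13^(8*1)
= 13^8
= 815730721

815730721


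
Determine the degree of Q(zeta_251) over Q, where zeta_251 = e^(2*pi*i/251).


The degree equals Euler's totient phi(251).
251 = 251
phi(251) = 250

250


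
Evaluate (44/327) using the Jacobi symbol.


Compute (44/327) via quadratic reciprocity:
  pull out 2: (2/327) = +1  (since 327 mod 8 = 7)
  pull out 2: (2/327) = +1  (since 327 mod 8 = 7)
  reciprocity: (11/327) -> -(327/11)
  reduce: (8/11)
  pull out 2: (2/11) = -1  (since 11 mod 8 = 3)
  pull out 2: (2/11) = -1  (since 11 mod 8 = 3)
  pull out 2: (2/11) = -1  (since 11 mod 8 = 3)
  (1/11) = 1
Product of signs = 1

1


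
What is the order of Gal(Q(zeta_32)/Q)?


|Gal(Q(zeta_32)/Q)| = phi(32)
= 16

16


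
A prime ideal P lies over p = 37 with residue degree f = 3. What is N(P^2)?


N(P^a) = p^(a*f)
= 37^(2*3)
= 37^6
= 2565726409

2565726409


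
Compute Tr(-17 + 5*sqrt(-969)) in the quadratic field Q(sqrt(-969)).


Tr(a + b*sqrt(d)) = (a + b*sqrt(d)) + (a - b*sqrt(d)) = 2a
= 2 * (-17)
= -34

-34


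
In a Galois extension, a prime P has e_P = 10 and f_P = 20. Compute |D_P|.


|D_P| = e * f
= 10 * 20
= 200

200


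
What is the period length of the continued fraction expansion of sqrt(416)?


Run the CF algorithm for sqrt(416).
a_0 = floor(sqrt(416)) = 20; set m_0=0, q_0=1.
Recurrence: m' = q*a - m,  q' = (d - m'^2)/q,  a' = floor((a_0 + m')/q').
  step 1: m=20, q=16, a=2
  step 2: m=12, q=17, a=1
  step 3: m=5, q=23, a=1
  step 4: m=18, q=4, a=9
  step 5: m=18, q=23, a=1
  step 6: m=5, q=17, a=1
  step 7: m=12, q=16, a=2
  step 8: m=20, q=1, a=40
a_8 = 2*a_0 = 40, so the period closes here.
sqrt(416) = [20; 2, 1, 1, 9, 1, 1, 2, 40]
Period length = 8

8


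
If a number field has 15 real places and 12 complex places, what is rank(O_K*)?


By Dirichlet's unit theorem:
rank = r1 + r2 - 1
= 15 + 12 - 1
= 26

26


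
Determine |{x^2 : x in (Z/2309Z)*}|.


For prime p, the number of non-zero quadratic residues is (p-1)/2.
= (2309-1)/2
= 1154

1154


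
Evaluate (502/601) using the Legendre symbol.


p = 601 is prime, so compute (502/601) with the reciprocity algorithm (Jacobi-symbol steps: pull out 2s via (2/n), flip via reciprocity, reduce):
  pull out 2: (2/601) = +1  (since 601 mod 8 = 1)
  reciprocity: (251/601) -> +(601/251)
  reduce: (99/251)
  reciprocity: (99/251) -> -(251/99)
  reduce: (53/99)
  reciprocity: (53/99) -> +(99/53)
  reduce: (46/53)
  pull out 2: (2/53) = -1  (since 53 mod 8 = 5)
  reciprocity: (23/53) -> +(53/23)
  reduce: (7/23)
  reciprocity: (7/23) -> -(23/7)
  reduce: (2/7)
  pull out 2: (2/7) = +1  (since 7 mod 8 = 7)
  (1/7) = 1
Product of signs = -1
(502/601) = -1

-1


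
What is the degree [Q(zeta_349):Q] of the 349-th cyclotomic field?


The degree equals Euler's totient phi(349).
349 = 349
phi(349) = 348

348


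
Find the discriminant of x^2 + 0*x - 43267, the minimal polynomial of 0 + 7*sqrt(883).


The element 0 + 7*sqrt(883) has minimal polynomial:
x^2 + 0*x - 43267
Discriminant = (0)^2 - 4*(-43267)
= 0 + 173068
= 173068

173068


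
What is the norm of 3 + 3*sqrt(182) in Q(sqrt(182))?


N(a + b*sqrt(d)) = a^2 - d*b^2
= (3)^2 - (182)*(3)^2
= 9 - 1638
= -1629

-1629


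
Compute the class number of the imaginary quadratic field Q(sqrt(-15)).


K = Q(sqrt(-15)). d mod 4 = 1, so D = disc(K) = d = -15
h(K) equals the number of primitive reduced positive-definite forms (a, b, c) = a*x^2 + b*x*y + c*y^2 with b^2 - 4ac = D,
where reduced means |b| <= a <= c, with b >= 0 whenever |b| = a or a = c, and primitive means gcd(a, b, c) = 1.
Reduced forces 3a^2 <= |D| = 15, so 1 <= a <= 2; b must have the parity of D, and c = (b^2 - D)/(4a) must be an integer >= a.
Enumerate a = 1..2, b in [-a, a]:
  a=1: (1, 1, 4)  [1]
  a=2: (2, 1, 2)  [1]
Total reduced forms: 1 + 1 = 2
h = 2

2


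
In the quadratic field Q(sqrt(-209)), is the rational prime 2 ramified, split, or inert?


K = Q(sqrt(-209)). Since d mod 4 = 3, disc(K) = -836.
Check p | disc: -836 mod 2 = 0.
p divides disc, so p ramifies: (p) = P^2 with e=2, f=1, g=1.
Therefore p is ramified.

ramified


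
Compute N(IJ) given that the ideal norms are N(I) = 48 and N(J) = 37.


N(IJ) = N(I) * N(J)
= 48 * 37
= 1776

1776


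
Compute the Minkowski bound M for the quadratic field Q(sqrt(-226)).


d = -226, d mod 4 = 2, so disc(K) = 4d = -904; |disc(K)| = 904
Imaginary quadratic field, so n = 2, s = r2 = 1, r1 = 0
M = (n!/n^n) * (4/pi)^s * sqrt(|disc(K)|) = (2!/2^2) * (4/pi)^1 * sqrt(904)
= 0.5 * 1.273240 * 30.066593
= 19.1410

19.1410


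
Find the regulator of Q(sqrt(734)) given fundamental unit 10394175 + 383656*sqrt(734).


epsilon = 10394175 + 383656*sqrt(734)
= 2.0788e+07
R = ln(2.0788e+07)
= 16.8499

16.8499


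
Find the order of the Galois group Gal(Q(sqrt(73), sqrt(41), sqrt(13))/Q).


The 3 square roots of distinct primes are multiplicatively independent over Q,
so [K:Q] = 2^3 and Gal(K/Q) is isomorphic to (Z/2Z)^3.
|Gal| = 2^3 = 8

8


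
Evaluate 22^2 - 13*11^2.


x^2 - d*y^2
= 22^2 - 13*11^2
= 484 - 1573
= -1089

-1089


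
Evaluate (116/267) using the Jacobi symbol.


Compute (116/267) via quadratic reciprocity:
  pull out 2: (2/267) = -1  (since 267 mod 8 = 3)
  pull out 2: (2/267) = -1  (since 267 mod 8 = 3)
  reciprocity: (29/267) -> +(267/29)
  reduce: (6/29)
  pull out 2: (2/29) = -1  (since 29 mod 8 = 5)
  reciprocity: (3/29) -> +(29/3)
  reduce: (2/3)
  pull out 2: (2/3) = -1  (since 3 mod 8 = 3)
  (1/3) = 1
Product of signs = 1

1


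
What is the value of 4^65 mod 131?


p = 131 is prime and the exponent is (p-1)/2 = 65, so by Euler's criterion 4^65 = (4/131) = +1 or -1 mod 131.
Compute by square-and-multiply:
  65 = 64 + 1 (binary 1000001)
  Repeated squaring mod 131: 4^1 = 4, 4^2 = 16, 4^4 = 125, 4^8 = 36, 4^16 = 117, 4^32 = 65, 4^64 = 33
  4^65 = 4^64 * 4^1 = 33 * 4 mod 131
    33 * 4 = 132 = 1 mod 131
  4^65 = 1 mod 131
Result 1: 4 is a quadratic residue mod 131.
4^65 mod 131 = 1

1


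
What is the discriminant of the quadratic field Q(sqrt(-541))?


For K = Q(sqrt(d)) with d squarefree: disc(K) = d if d = 1 mod 4, and disc(K) = 4d if d = 2 or 3 mod 4.
Here d = -541, and d mod 4 = 3.
d = 3 mod 4, not 1 (O_K = Z[sqrt(d)]), so disc(K) = 4d = 4 * (-541) = -2164

-2164


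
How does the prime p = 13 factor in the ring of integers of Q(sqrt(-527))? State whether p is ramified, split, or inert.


K = Q(sqrt(-527)). Since d mod 4 = 1, disc(K) = -527.
Check p | disc: -527 mod 13 = 6.
p does not divide disc. Compute Legendre symbol (d/p):
6^((13-1)/2) mod 13 = -1
(d/p) = -1, so p is inert: (p) stays prime with e=1, f=2, g=1.
Therefore p is inert.

inert


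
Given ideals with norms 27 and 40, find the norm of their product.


N(IJ) = N(I) * N(J)
= 27 * 40
= 1080

1080


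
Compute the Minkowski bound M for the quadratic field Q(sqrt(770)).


d = 770, d mod 4 = 2, so disc(K) = 4d = 3080; |disc(K)| = 3080
Real quadratic field, so n = 2, s = r2 = 0, r1 = 2
M = (n!/n^n) * (4/pi)^s * sqrt(|disc(K)|) = (2!/2^2) * (4/pi)^0 * sqrt(3080)
= 0.5 * 1.000000 * 55.497748
= 27.7489

27.7489


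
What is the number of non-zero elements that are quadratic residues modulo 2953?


For prime p, the number of non-zero quadratic residues is (p-1)/2.
= (2953-1)/2
= 1476

1476


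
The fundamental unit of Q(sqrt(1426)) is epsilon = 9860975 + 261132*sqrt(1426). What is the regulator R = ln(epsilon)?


epsilon = 9860975 + 261132*sqrt(1426)
= 1.9722e+07
R = ln(1.9722e+07)
= 16.7972

16.7972


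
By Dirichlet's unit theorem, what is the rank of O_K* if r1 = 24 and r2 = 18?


By Dirichlet's unit theorem:
rank = r1 + r2 - 1
= 24 + 18 - 1
= 41

41


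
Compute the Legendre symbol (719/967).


p = 967 is prime, so compute (719/967) with the reciprocity algorithm (Jacobi-symbol steps: pull out 2s via (2/n), flip via reciprocity, reduce):
  reciprocity: (719/967) -> -(967/719)
  reduce: (248/719)
  pull out 2: (2/719) = +1  (since 719 mod 8 = 7)
  pull out 2: (2/719) = +1  (since 719 mod 8 = 7)
  pull out 2: (2/719) = +1  (since 719 mod 8 = 7)
  reciprocity: (31/719) -> -(719/31)
  reduce: (6/31)
  pull out 2: (2/31) = +1  (since 31 mod 8 = 7)
  reciprocity: (3/31) -> -(31/3)
  reduce: (1/3)
  (1/3) = 1
Product of signs = -1
(719/967) = -1

-1


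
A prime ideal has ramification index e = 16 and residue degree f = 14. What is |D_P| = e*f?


|D_P| = e * f
= 16 * 14
= 224

224


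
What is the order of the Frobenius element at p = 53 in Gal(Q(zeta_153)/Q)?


The Frobenius at p in Gal(Q(zeta_n)/Q) = (Z/nZ)* is the class of p, so its order is ord_153(53), the smallest k >= 1 with 53^k = 1 mod 153.
n = 153 = 3^2 * 17, phi(153) = 96; the order divides phi(n).
Divisors of 96: 1, 2, 3, 4, 6, 8, 12, 16, 24, 32, 48, 96
Repeated squaring mod 153: 53^1 = 53, 53^2 = 55, 53^4 = 118, 53^8 = 1, 53^16 = 1, 53^32 = 1, 53^64 = 1
Test divisors in increasing order:
  k=1: 53^1 = 53 mod 153
  k=2: 53^2 = 55 mod 153
  k=3: 53^3 = 55 * 53 = 8 mod 153
  k=4: 53^4 = 118 mod 153
  k=6: 53^6 = 118 * 55 = 64 mod 153
  k=8: 53^8 = 1 mod 153  <- first divisor giving 1
Order = 8

8


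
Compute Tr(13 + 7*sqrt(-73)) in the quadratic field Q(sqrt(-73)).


Tr(a + b*sqrt(d)) = (a + b*sqrt(d)) + (a - b*sqrt(d)) = 2a
= 2 * (13)
= 26

26


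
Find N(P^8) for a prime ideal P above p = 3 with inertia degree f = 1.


N(P^a) = p^(a*f)
= 3^(8*1)
= 3^8
= 6561

6561


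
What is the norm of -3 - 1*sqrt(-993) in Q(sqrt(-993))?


N(a + b*sqrt(d)) = a^2 - d*b^2
= (-3)^2 - (-993)*(-1)^2
= 9 + 993
= 1002

1002


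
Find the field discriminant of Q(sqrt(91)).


For K = Q(sqrt(d)) with d squarefree: disc(K) = d if d = 1 mod 4, and disc(K) = 4d if d = 2 or 3 mod 4.
Here d = 91, and d mod 4 = 3.
d = 3 mod 4, not 1 (O_K = Z[sqrt(d)]), so disc(K) = 4d = 4 * (91) = 364

364


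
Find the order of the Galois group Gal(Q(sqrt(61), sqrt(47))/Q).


The 2 square roots of distinct primes are multiplicatively independent over Q,
so [K:Q] = 2^2 and Gal(K/Q) is isomorphic to (Z/2Z)^2.
|Gal| = 2^2 = 4

4


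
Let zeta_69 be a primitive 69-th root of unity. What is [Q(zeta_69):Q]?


The degree equals Euler's totient phi(69).
69 = 3 * 23
phi(69) = 44

44


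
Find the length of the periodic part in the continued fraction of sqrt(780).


Run the CF algorithm for sqrt(780).
a_0 = floor(sqrt(780)) = 27; set m_0=0, q_0=1.
Recurrence: m' = q*a - m,  q' = (d - m'^2)/q,  a' = floor((a_0 + m')/q').
  step 1: m=27, q=51, a=1
  step 2: m=24, q=4, a=12
  step 3: m=24, q=51, a=1
  step 4: m=27, q=1, a=54
a_4 = 2*a_0 = 54, so the period closes here.
sqrt(780) = [27; 1, 12, 1, 54]
Period length = 4

4


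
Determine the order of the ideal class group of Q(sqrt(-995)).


K = Q(sqrt(-995)). d mod 4 = 1, so D = disc(K) = d = -995
h(K) equals the number of primitive reduced positive-definite forms (a, b, c) = a*x^2 + b*x*y + c*y^2 with b^2 - 4ac = D,
where reduced means |b| <= a <= c, with b >= 0 whenever |b| = a or a = c, and primitive means gcd(a, b, c) = 1.
Reduced forces 3a^2 <= |D| = 995, so 1 <= a <= 18; b must have the parity of D, and c = (b^2 - D)/(4a) must be an integer >= a.
Enumerate a = 1..18, b in [-a, a]:
  a=1: (1, 1, 249)  [1]
  a=2: none
  a=3: (3, -1, 83), (3, 1, 83)  [2]
  a=4: none
  a=5: (5, 5, 51)  [1]
  a=6..8: none
  a=9: (9, -7, 29), (9, 7, 29)  [2]
  a=10..14: none
  a=15: (15, -5, 17), (15, 5, 17)  [2]
  a=16..18: none
Total reduced forms: 1 + 2 + 1 + 2 + 2 = 8
h = 8

8


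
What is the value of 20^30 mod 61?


p = 61 is prime and the exponent is (p-1)/2 = 30, so by Euler's criterion 20^30 = (20/61) = +1 or -1 mod 61.
Compute by square-and-multiply:
  30 = 16 + 8 + 4 + 2 (binary 11110)
  Repeated squaring mod 61: 20^1 = 20, 20^2 = 34, 20^4 = 58, 20^8 = 9, 20^16 = 20
  20^30 = 20^16 * 20^8 * 20^4 * 20^2 = 20 * 9 * 58 * 34 mod 61
    20 * 9 = 180 = 58 mod 61
    58 * 58 = 3364 = 9 mod 61
    9 * 34 = 306 = 1 mod 61
  20^30 = 1 mod 61
Result 1: 20 is a quadratic residue mod 61.
20^30 mod 61 = 1

1


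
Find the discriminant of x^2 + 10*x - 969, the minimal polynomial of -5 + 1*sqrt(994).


The element -5 + 1*sqrt(994) has minimal polynomial:
x^2 + 10*x - 969
Discriminant = (10)^2 - 4*(-969)
= 100 + 3876
= 3976

3976


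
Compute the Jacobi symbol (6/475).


Compute (6/475) via quadratic reciprocity:
  pull out 2: (2/475) = -1  (since 475 mod 8 = 3)
  reciprocity: (3/475) -> -(475/3)
  reduce: (1/3)
  (1/3) = 1
Product of signs = 1

1


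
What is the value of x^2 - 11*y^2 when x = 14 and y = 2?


x^2 - d*y^2
= 14^2 - 11*2^2
= 196 - 44
= 152

152


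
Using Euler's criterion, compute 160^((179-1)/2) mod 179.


p = 179 is prime and the exponent is (p-1)/2 = 89, so by Euler's criterion 160^89 = (160/179) = +1 or -1 mod 179.
Compute by square-and-multiply:
  89 = 64 + 16 + 8 + 1 (binary 1011001)
  Repeated squaring mod 179: 160^1 = 160, 160^2 = 3, 160^4 = 9, 160^8 = 81, 160^16 = 117, 160^32 = 85, 160^64 = 65
  160^89 = 160^64 * 160^16 * 160^8 * 160^1 = 65 * 117 * 81 * 160 mod 179
    65 * 117 = 7605 = 87 mod 179
    87 * 81 = 7047 = 66 mod 179
    66 * 160 = 10560 = 178 mod 179
  160^89 = 178 mod 179
Result 178 = p - 1 = -1 mod 179: 160 is a quadratic non-residue mod 179. As a residue in [0, p-1] the value is 178.
160^89 mod 179 = 178

178


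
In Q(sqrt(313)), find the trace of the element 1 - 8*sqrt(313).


Tr(a + b*sqrt(d)) = (a + b*sqrt(d)) + (a - b*sqrt(d)) = 2a
= 2 * (1)
= 2

2


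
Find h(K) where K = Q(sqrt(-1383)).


K = Q(sqrt(-1383)). d mod 4 = 1, so D = disc(K) = d = -1383
h(K) equals the number of primitive reduced positive-definite forms (a, b, c) = a*x^2 + b*x*y + c*y^2 with b^2 - 4ac = D,
where reduced means |b| <= a <= c, with b >= 0 whenever |b| = a or a = c, and primitive means gcd(a, b, c) = 1.
Reduced forces 3a^2 <= |D| = 1383, so 1 <= a <= 21; b must have the parity of D, and c = (b^2 - D)/(4a) must be an integer >= a.
Enumerate a = 1..21, b in [-a, a]:
  a=1: (1, 1, 346)  [1]
  a=2: (2, -1, 173), (2, 1, 173)  [2]
  a=3: (3, 3, 116)  [1]
  a=4: (4, -3, 87), (4, 3, 87)  [2]
  a=5: none
  a=6: (6, -3, 58), (6, 3, 58)  [2]
  a=7: none
  a=8: (8, -5, 44), (8, 5, 44)  [2]
  a=9..10: none
  a=11: (11, -5, 32), (11, 5, 32)  [2]
  a=12: (12, -3, 29), (12, 3, 29)  [2]
  a=13..15: none
  a=16: (16, -5, 22), (16, 5, 22)  [2]
  a=17..18: none
  a=19: (19, -17, 22), (19, 17, 22)  [2]
  a=20..21: none
Total reduced forms: 1 + 2 + 1 + 2 + 2 + 2 + 2 + 2 + 2 + 2 = 18
h = 18

18


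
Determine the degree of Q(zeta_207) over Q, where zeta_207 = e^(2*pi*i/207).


The degree equals Euler's totient phi(207).
207 = 3^2 * 23
phi(207) = 132

132


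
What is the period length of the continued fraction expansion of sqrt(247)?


Run the CF algorithm for sqrt(247).
a_0 = floor(sqrt(247)) = 15; set m_0=0, q_0=1.
Recurrence: m' = q*a - m,  q' = (d - m'^2)/q,  a' = floor((a_0 + m')/q').
  step 1: m=15, q=22, a=1
  step 2: m=7, q=9, a=2
  step 3: m=11, q=14, a=1
  step 4: m=3, q=17, a=1
  step 5: m=14, q=3, a=9
  step 6: m=13, q=26, a=1
  step 7: m=13, q=3, a=9
  step 8: m=14, q=17, a=1
  step 9: m=3, q=14, a=1
  step 10: m=11, q=9, a=2
  step 11: m=7, q=22, a=1
  step 12: m=15, q=1, a=30
a_12 = 2*a_0 = 30, so the period closes here.
sqrt(247) = [15; 1, 2, 1, 1, 9, 1, 9, 1, 1, 2, 1, 30]
Period length = 12

12


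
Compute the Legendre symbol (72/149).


p = 149 is prime, so compute (72/149) with the reciprocity algorithm (Jacobi-symbol steps: pull out 2s via (2/n), flip via reciprocity, reduce):
  pull out 2: (2/149) = -1  (since 149 mod 8 = 5)
  pull out 2: (2/149) = -1  (since 149 mod 8 = 5)
  pull out 2: (2/149) = -1  (since 149 mod 8 = 5)
  reciprocity: (9/149) -> +(149/9)
  reduce: (5/9)
  reciprocity: (5/9) -> +(9/5)
  reduce: (4/5)
  pull out 2: (2/5) = -1  (since 5 mod 8 = 5)
  pull out 2: (2/5) = -1  (since 5 mod 8 = 5)
  (1/5) = 1
Product of signs = -1
(72/149) = -1

-1


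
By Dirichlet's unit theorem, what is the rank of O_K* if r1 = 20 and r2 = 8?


By Dirichlet's unit theorem:
rank = r1 + r2 - 1
= 20 + 8 - 1
= 27

27


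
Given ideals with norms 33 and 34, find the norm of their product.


N(IJ) = N(I) * N(J)
= 33 * 34
= 1122

1122


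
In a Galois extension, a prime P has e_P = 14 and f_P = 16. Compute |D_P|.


|D_P| = e * f
= 14 * 16
= 224

224


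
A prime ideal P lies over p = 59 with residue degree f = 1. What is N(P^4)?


N(P^a) = p^(a*f)
= 59^(4*1)
= 59^4
= 12117361

12117361


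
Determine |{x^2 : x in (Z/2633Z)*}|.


For prime p, the number of non-zero quadratic residues is (p-1)/2.
= (2633-1)/2
= 1316

1316


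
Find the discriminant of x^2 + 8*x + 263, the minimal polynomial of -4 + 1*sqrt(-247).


The element -4 + 1*sqrt(-247) has minimal polynomial:
x^2 + 8*x + 263
Discriminant = (8)^2 - 4*(263)
= 64 - 1052
= -988

-988


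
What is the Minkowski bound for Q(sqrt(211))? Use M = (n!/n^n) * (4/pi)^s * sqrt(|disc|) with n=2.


d = 211, d mod 4 = 3, so disc(K) = 4d = 844; |disc(K)| = 844
Real quadratic field, so n = 2, s = r2 = 0, r1 = 2
M = (n!/n^n) * (4/pi)^s * sqrt(|disc(K)|) = (2!/2^2) * (4/pi)^0 * sqrt(844)
= 0.5 * 1.000000 * 29.051678
= 14.5258

14.5258


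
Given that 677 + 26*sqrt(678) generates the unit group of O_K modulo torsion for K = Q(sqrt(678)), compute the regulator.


epsilon = 677 + 26*sqrt(678)
= 1353.9993
R = ln(1353.9993)
= 7.2108

7.2108


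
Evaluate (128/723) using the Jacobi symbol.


Compute (128/723) via quadratic reciprocity:
  pull out 2: (2/723) = -1  (since 723 mod 8 = 3)
  pull out 2: (2/723) = -1  (since 723 mod 8 = 3)
  pull out 2: (2/723) = -1  (since 723 mod 8 = 3)
  pull out 2: (2/723) = -1  (since 723 mod 8 = 3)
  pull out 2: (2/723) = -1  (since 723 mod 8 = 3)
  pull out 2: (2/723) = -1  (since 723 mod 8 = 3)
  pull out 2: (2/723) = -1  (since 723 mod 8 = 3)
  (1/723) = 1
Product of signs = -1

-1


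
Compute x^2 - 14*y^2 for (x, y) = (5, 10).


x^2 - d*y^2
= 5^2 - 14*10^2
= 25 - 1400
= -1375

-1375


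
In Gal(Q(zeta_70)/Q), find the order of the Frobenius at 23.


The Frobenius at p in Gal(Q(zeta_n)/Q) = (Z/nZ)* is the class of p, so its order is ord_70(23), the smallest k >= 1 with 23^k = 1 mod 70.
n = 70 = 2 * 5 * 7, phi(70) = 24; the order divides phi(n).
Divisors of 24: 1, 2, 3, 4, 6, 8, 12, 24
Repeated squaring mod 70: 23^1 = 23, 23^2 = 39, 23^4 = 51, 23^8 = 11, 23^16 = 51
Test divisors in increasing order:
  k=1: 23^1 = 23 mod 70
  k=2: 23^2 = 39 mod 70
  k=3: 23^3 = 39 * 23 = 57 mod 70
  k=4: 23^4 = 51 mod 70
  k=6: 23^6 = 51 * 39 = 29 mod 70
  k=8: 23^8 = 11 mod 70
  k=12: 23^12 = 11 * 51 = 1 mod 70  <- first divisor giving 1
Order = 12

12


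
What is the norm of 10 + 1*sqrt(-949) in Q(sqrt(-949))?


N(a + b*sqrt(d)) = a^2 - d*b^2
= (10)^2 - (-949)*(1)^2
= 100 + 949
= 1049

1049


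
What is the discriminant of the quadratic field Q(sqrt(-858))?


For K = Q(sqrt(d)) with d squarefree: disc(K) = d if d = 1 mod 4, and disc(K) = 4d if d = 2 or 3 mod 4.
Here d = -858, and d mod 4 = 2.
d = 2 mod 4, not 1 (O_K = Z[sqrt(d)]), so disc(K) = 4d = 4 * (-858) = -3432

-3432


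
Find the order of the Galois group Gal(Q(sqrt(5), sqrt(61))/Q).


The 2 square roots of distinct primes are multiplicatively independent over Q,
so [K:Q] = 2^2 and Gal(K/Q) is isomorphic to (Z/2Z)^2.
|Gal| = 2^2 = 4

4


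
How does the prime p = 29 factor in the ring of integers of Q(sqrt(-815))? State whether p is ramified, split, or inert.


K = Q(sqrt(-815)). Since d mod 4 = 1, disc(K) = -815.
Check p | disc: -815 mod 29 = 26.
p does not divide disc. Compute Legendre symbol (d/p):
26^((29-1)/2) mod 29 = -1
(d/p) = -1, so p is inert: (p) stays prime with e=1, f=2, g=1.
Therefore p is inert.

inert


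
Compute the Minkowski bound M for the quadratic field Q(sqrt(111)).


d = 111, d mod 4 = 3, so disc(K) = 4d = 444; |disc(K)| = 444
Real quadratic field, so n = 2, s = r2 = 0, r1 = 2
M = (n!/n^n) * (4/pi)^s * sqrt(|disc(K)|) = (2!/2^2) * (4/pi)^0 * sqrt(444)
= 0.5 * 1.000000 * 21.071308
= 10.5357

10.5357


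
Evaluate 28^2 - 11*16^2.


x^2 - d*y^2
= 28^2 - 11*16^2
= 784 - 2816
= -2032

-2032


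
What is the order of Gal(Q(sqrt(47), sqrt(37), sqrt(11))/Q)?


The 3 square roots of distinct primes are multiplicatively independent over Q,
so [K:Q] = 2^3 and Gal(K/Q) is isomorphic to (Z/2Z)^3.
|Gal| = 2^3 = 8

8


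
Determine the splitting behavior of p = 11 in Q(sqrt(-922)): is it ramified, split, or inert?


K = Q(sqrt(-922)). Since d mod 4 = 2, disc(K) = -3688.
Check p | disc: -3688 mod 11 = 8.
p does not divide disc. Compute Legendre symbol (d/p):
2^((11-1)/2) mod 11 = -1
(d/p) = -1, so p is inert: (p) stays prime with e=1, f=2, g=1.
Therefore p is inert.

inert


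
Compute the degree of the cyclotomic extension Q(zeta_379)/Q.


The degree equals Euler's totient phi(379).
379 = 379
phi(379) = 378

378


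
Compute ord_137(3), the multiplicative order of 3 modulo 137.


We want ord_137(3), the smallest k >= 1 with 3^k = 1 mod 137.
n = 137 = 137, phi(137) = 136; the order divides phi(n).
Divisors of 136: 1, 2, 4, 8, 17, 34, 68, 136
Repeated squaring mod 137: 3^1 = 3, 3^2 = 9, 3^4 = 81, 3^8 = 122, 3^16 = 88, 3^32 = 72, 3^64 = 115, 3^128 = 73
Test divisors in increasing order:
  k=1: 3^1 = 3 mod 137
  k=2: 3^2 = 9 mod 137
  k=4: 3^4 = 81 mod 137
  k=8: 3^8 = 122 mod 137
  k=17: 3^17 = 88 * 3 = 127 mod 137
  k=34: 3^34 = 72 * 9 = 100 mod 137
  k=68: 3^68 = 115 * 81 = 136 mod 137
  k=136: 3^136 = 73 * 122 = 1 mod 137  <- first divisor giving 1
Order = 136

136


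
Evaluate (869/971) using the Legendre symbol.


p = 971 is prime, so compute (869/971) with the reciprocity algorithm (Jacobi-symbol steps: pull out 2s via (2/n), flip via reciprocity, reduce):
  reciprocity: (869/971) -> +(971/869)
  reduce: (102/869)
  pull out 2: (2/869) = -1  (since 869 mod 8 = 5)
  reciprocity: (51/869) -> +(869/51)
  reduce: (2/51)
  pull out 2: (2/51) = -1  (since 51 mod 8 = 3)
  (1/51) = 1
Product of signs = 1
(869/971) = 1

1


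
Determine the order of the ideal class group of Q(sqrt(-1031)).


K = Q(sqrt(-1031)). d mod 4 = 1, so D = disc(K) = d = -1031
h(K) equals the number of primitive reduced positive-definite forms (a, b, c) = a*x^2 + b*x*y + c*y^2 with b^2 - 4ac = D,
where reduced means |b| <= a <= c, with b >= 0 whenever |b| = a or a = c, and primitive means gcd(a, b, c) = 1.
Reduced forces 3a^2 <= |D| = 1031, so 1 <= a <= 18; b must have the parity of D, and c = (b^2 - D)/(4a) must be an integer >= a.
Enumerate a = 1..18, b in [-a, a]:
  a=1: (1, 1, 258)  [1]
  a=2: (2, -1, 129), (2, 1, 129)  [2]
  a=3: (3, -1, 86), (3, 1, 86)  [2]
  a=4: (4, -3, 65), (4, 3, 65)  [2]
  a=5: (5, -3, 52), (5, 3, 52)  [2]
  a=6: (6, -5, 44), (6, -1, 43), (6, 1, 43), (6, 5, 44)  [4]
  a=7: none
  a=8: (8, -5, 33), (8, 5, 33)  [2]
  a=9: (9, -7, 30), (9, 7, 30)  [2]
  a=10: (10, -7, 27), (10, -3, 26), (10, 3, 26), (10, 7, 27)  [4]
  a=11: (11, -5, 24), (11, 5, 24)  [2]
  a=12: (12, -11, 24), (12, -5, 22), (12, 5, 22), (12, 11, 24)  [4]
  a=13: (13, -3, 20), (13, 3, 20)  [2]
  a=14: none
  a=15: (15, -13, 20), (15, -7, 18), (15, 7, 18), (15, 13, 20)  [4]
  a=16: (16, -11, 18), (16, 11, 18)  [2]
  a=17..18: none
Total reduced forms: 1 + 2 + 2 + 2 + 2 + 4 + 2 + 2 + 4 + 2 + 4 + 2 + 4 + 2 = 35
h = 35

35


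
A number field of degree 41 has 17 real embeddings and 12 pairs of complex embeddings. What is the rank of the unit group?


By Dirichlet's unit theorem:
rank = r1 + r2 - 1
= 17 + 12 - 1
= 28

28


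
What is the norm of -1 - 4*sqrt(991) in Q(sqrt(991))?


N(a + b*sqrt(d)) = a^2 - d*b^2
= (-1)^2 - (991)*(-4)^2
= 1 - 15856
= -15855

-15855


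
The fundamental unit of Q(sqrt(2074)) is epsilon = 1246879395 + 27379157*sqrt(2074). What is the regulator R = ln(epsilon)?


epsilon = 1246879395 + 27379157*sqrt(2074)
= 2.4938e+09
R = ln(2.4938e+09)
= 21.6371

21.6371


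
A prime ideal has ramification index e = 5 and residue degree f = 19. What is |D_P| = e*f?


|D_P| = e * f
= 5 * 19
= 95

95


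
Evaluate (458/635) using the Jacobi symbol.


Compute (458/635) via quadratic reciprocity:
  pull out 2: (2/635) = -1  (since 635 mod 8 = 3)
  reciprocity: (229/635) -> +(635/229)
  reduce: (177/229)
  reciprocity: (177/229) -> +(229/177)
  reduce: (52/177)
  pull out 2: (2/177) = +1  (since 177 mod 8 = 1)
  pull out 2: (2/177) = +1  (since 177 mod 8 = 1)
  reciprocity: (13/177) -> +(177/13)
  reduce: (8/13)
  pull out 2: (2/13) = -1  (since 13 mod 8 = 5)
  pull out 2: (2/13) = -1  (since 13 mod 8 = 5)
  pull out 2: (2/13) = -1  (since 13 mod 8 = 5)
  (1/13) = 1
Product of signs = 1

1


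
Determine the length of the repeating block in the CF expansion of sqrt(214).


Run the CF algorithm for sqrt(214).
a_0 = floor(sqrt(214)) = 14; set m_0=0, q_0=1.
Recurrence: m' = q*a - m,  q' = (d - m'^2)/q,  a' = floor((a_0 + m')/q').
  step 1: m=14, q=18, a=1
  step 2: m=4, q=11, a=1
  step 3: m=7, q=15, a=1
  step 4: m=8, q=10, a=2
  step 5: m=12, q=7, a=3
  step 6: m=9, q=19, a=1
  step 7: m=10, q=6, a=4
  step 8: m=14, q=3, a=9
  step 9: m=13, q=15, a=1
  step 10: m=2, q=14, a=1
  step 11: m=12, q=5, a=5
  step 12: m=13, q=9, a=3
  step 13: m=14, q=2, a=14
  step 14: m=14, q=9, a=3
  step 15: m=13, q=5, a=5
  step 16: m=12, q=14, a=1
  step 17: m=2, q=15, a=1
  step 18: m=13, q=3, a=9
  step 19: m=14, q=6, a=4
  step 20: m=10, q=19, a=1
  step 21: m=9, q=7, a=3
  step 22: m=12, q=10, a=2
  step 23: m=8, q=15, a=1
  step 24: m=7, q=11, a=1
  step 25: m=4, q=18, a=1
  step 26: m=14, q=1, a=28
a_26 = 2*a_0 = 28, so the period closes here.
sqrt(214) = [14; 1, 1, 1, 2, 3, 1, 4, 9, 1, 1, 5, 3, 14, 3, 5, 1, 1, 9, 4, 1, 3, 2, 1, 1, 1, 28]
Period length = 26

26


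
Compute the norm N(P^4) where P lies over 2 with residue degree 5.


N(P^a) = p^(a*f)
= 2^(4*5)
= 2^20
= 1048576

1048576


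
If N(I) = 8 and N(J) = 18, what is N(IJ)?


N(IJ) = N(I) * N(J)
= 8 * 18
= 144

144


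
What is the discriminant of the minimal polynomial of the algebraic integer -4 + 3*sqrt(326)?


The element -4 + 3*sqrt(326) has minimal polynomial:
x^2 + 8*x - 2918
Discriminant = (8)^2 - 4*(-2918)
= 64 + 11672
= 11736

11736


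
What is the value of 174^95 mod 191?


p = 191 is prime and the exponent is (p-1)/2 = 95, so by Euler's criterion 174^95 = (174/191) = +1 or -1 mod 191.
Compute by square-and-multiply:
  95 = 64 + 16 + 8 + 4 + 2 + 1 (binary 1011111)
  Repeated squaring mod 191: 174^1 = 174, 174^2 = 98, 174^4 = 54, 174^8 = 51, 174^16 = 118, 174^32 = 172, 174^64 = 170
  174^95 = 174^64 * 174^16 * 174^8 * 174^4 * 174^2 * 174^1 = 170 * 118 * 51 * 54 * 98 * 174 mod 191
    170 * 118 = 20060 = 5 mod 191
    5 * 51 = 255 = 64 mod 191
    64 * 54 = 3456 = 18 mod 191
    18 * 98 = 1764 = 45 mod 191
    45 * 174 = 7830 = 190 mod 191
  174^95 = 190 mod 191
Result 190 = p - 1 = -1 mod 191: 174 is a quadratic non-residue mod 191. As a residue in [0, p-1] the value is 190.
174^95 mod 191 = 190

190


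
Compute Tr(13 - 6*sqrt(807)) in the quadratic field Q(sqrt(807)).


Tr(a + b*sqrt(d)) = (a + b*sqrt(d)) + (a - b*sqrt(d)) = 2a
= 2 * (13)
= 26

26


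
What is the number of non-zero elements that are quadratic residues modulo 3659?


For prime p, the number of non-zero quadratic residues is (p-1)/2.
= (3659-1)/2
= 1829

1829


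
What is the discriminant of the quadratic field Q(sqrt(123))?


For K = Q(sqrt(d)) with d squarefree: disc(K) = d if d = 1 mod 4, and disc(K) = 4d if d = 2 or 3 mod 4.
Here d = 123, and d mod 4 = 3.
d = 3 mod 4, not 1 (O_K = Z[sqrt(d)]), so disc(K) = 4d = 4 * (123) = 492

492


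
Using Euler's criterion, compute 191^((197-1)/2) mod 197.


p = 197 is prime and the exponent is (p-1)/2 = 98, so by Euler's criterion 191^98 = (191/197) = +1 or -1 mod 197.
Compute by square-and-multiply:
  98 = 64 + 32 + 2 (binary 1100010)
  Repeated squaring mod 197: 191^1 = 191, 191^2 = 36, 191^4 = 114, 191^8 = 191, 191^16 = 36, 191^32 = 114, 191^64 = 191
  191^98 = 191^64 * 191^32 * 191^2 = 191 * 114 * 36 mod 197
    191 * 114 = 21774 = 104 mod 197
    104 * 36 = 3744 = 1 mod 197
  191^98 = 1 mod 197
Result 1: 191 is a quadratic residue mod 197.
191^98 mod 197 = 1

1


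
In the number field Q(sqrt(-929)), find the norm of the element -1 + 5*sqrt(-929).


N(a + b*sqrt(d)) = a^2 - d*b^2
= (-1)^2 - (-929)*(5)^2
= 1 + 23225
= 23226

23226


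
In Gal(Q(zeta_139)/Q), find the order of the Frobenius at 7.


The Frobenius at p in Gal(Q(zeta_n)/Q) = (Z/nZ)* is the class of p, so its order is ord_139(7), the smallest k >= 1 with 7^k = 1 mod 139.
n = 139 = 139, phi(139) = 138; the order divides phi(n).
Divisors of 138: 1, 2, 3, 6, 23, 46, 69, 138
Repeated squaring mod 139: 7^1 = 7, 7^2 = 49, 7^4 = 38, 7^8 = 54, 7^16 = 136, 7^32 = 9, 7^64 = 81, 7^128 = 28
Test divisors in increasing order:
  k=1: 7^1 = 7 mod 139
  k=2: 7^2 = 49 mod 139
  k=3: 7^3 = 49 * 7 = 65 mod 139
  k=6: 7^6 = 38 * 49 = 55 mod 139
  k=23: 7^23 = 136 * 38 * 49 * 7 = 96 mod 139
  k=46: 7^46 = 9 * 54 * 38 * 49 = 42 mod 139
  k=69: 7^69 = 81 * 38 * 7 = 1 mod 139  <- first divisor giving 1
Order = 69

69


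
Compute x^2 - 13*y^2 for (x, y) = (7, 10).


x^2 - d*y^2
= 7^2 - 13*10^2
= 49 - 1300
= -1251

-1251


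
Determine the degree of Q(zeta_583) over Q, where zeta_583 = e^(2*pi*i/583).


The degree equals Euler's totient phi(583).
583 = 11 * 53
phi(583) = 520

520


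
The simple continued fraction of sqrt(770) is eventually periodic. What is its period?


Run the CF algorithm for sqrt(770).
a_0 = floor(sqrt(770)) = 27; set m_0=0, q_0=1.
Recurrence: m' = q*a - m,  q' = (d - m'^2)/q,  a' = floor((a_0 + m')/q').
  step 1: m=27, q=41, a=1
  step 2: m=14, q=14, a=2
  step 3: m=14, q=41, a=1
  step 4: m=27, q=1, a=54
a_4 = 2*a_0 = 54, so the period closes here.
sqrt(770) = [27; 1, 2, 1, 54]
Period length = 4

4


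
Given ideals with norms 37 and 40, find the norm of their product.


N(IJ) = N(I) * N(J)
= 37 * 40
= 1480

1480


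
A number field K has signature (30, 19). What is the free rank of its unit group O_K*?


By Dirichlet's unit theorem:
rank = r1 + r2 - 1
= 30 + 19 - 1
= 48

48


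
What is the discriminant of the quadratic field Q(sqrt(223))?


For K = Q(sqrt(d)) with d squarefree: disc(K) = d if d = 1 mod 4, and disc(K) = 4d if d = 2 or 3 mod 4.
Here d = 223, and d mod 4 = 3.
d = 3 mod 4, not 1 (O_K = Z[sqrt(d)]), so disc(K) = 4d = 4 * (223) = 892

892


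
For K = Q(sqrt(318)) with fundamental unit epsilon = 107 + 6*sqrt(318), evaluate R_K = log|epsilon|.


epsilon = 107 + 6*sqrt(318)
= 213.9953
R = ln(213.9953)
= 5.3660

5.3660


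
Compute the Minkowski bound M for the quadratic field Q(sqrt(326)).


d = 326, d mod 4 = 2, so disc(K) = 4d = 1304; |disc(K)| = 1304
Real quadratic field, so n = 2, s = r2 = 0, r1 = 2
M = (n!/n^n) * (4/pi)^s * sqrt(|disc(K)|) = (2!/2^2) * (4/pi)^0 * sqrt(1304)
= 0.5 * 1.000000 * 36.110940
= 18.0555

18.0555


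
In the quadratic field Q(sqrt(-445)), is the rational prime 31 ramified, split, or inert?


K = Q(sqrt(-445)). Since d mod 4 = 3, disc(K) = -1780.
Check p | disc: -1780 mod 31 = 18.
p does not divide disc. Compute Legendre symbol (d/p):
20^((31-1)/2) mod 31 = 1
(d/p) = 1, so p splits: (p) = P*P' with e=1, f=1, g=2.
Therefore p is split.

split


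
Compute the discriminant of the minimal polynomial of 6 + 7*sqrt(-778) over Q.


The element 6 + 7*sqrt(-778) has minimal polynomial:
x^2 - 12*x + 38158
Discriminant = (-12)^2 - 4*(38158)
= 144 - 152632
= -152488

-152488


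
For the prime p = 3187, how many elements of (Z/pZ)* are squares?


For prime p, the number of non-zero quadratic residues is (p-1)/2.
= (3187-1)/2
= 1593

1593


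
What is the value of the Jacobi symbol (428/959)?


Compute (428/959) via quadratic reciprocity:
  pull out 2: (2/959) = +1  (since 959 mod 8 = 7)
  pull out 2: (2/959) = +1  (since 959 mod 8 = 7)
  reciprocity: (107/959) -> -(959/107)
  reduce: (103/107)
  reciprocity: (103/107) -> -(107/103)
  reduce: (4/103)
  pull out 2: (2/103) = +1  (since 103 mod 8 = 7)
  pull out 2: (2/103) = +1  (since 103 mod 8 = 7)
  (1/103) = 1
Product of signs = 1

1


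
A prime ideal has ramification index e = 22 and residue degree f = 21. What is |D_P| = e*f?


|D_P| = e * f
= 22 * 21
= 462

462


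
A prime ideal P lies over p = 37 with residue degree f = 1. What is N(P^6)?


N(P^a) = p^(a*f)
= 37^(6*1)
= 37^6
= 2565726409

2565726409
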